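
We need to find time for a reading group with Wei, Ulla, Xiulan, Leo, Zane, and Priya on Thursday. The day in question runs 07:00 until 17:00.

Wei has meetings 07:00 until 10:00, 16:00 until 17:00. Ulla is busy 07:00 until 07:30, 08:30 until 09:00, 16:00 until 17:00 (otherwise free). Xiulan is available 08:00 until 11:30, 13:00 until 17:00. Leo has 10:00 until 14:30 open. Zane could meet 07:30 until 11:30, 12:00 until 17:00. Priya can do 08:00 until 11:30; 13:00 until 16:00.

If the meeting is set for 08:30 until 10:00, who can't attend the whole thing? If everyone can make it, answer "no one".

Wei free: 10:00-16:00 (invert busy blocks within the working day).
Ulla free: 07:30-08:30, 09:00-16:00 (invert busy blocks within the working day).
Xiulan free: 08:00-11:30, 13:00-17:00.
Leo free: 10:00-14:30.
Zane free: 07:30-11:30, 12:00-17:00.
Priya free: 08:00-11:30, 13:00-16:00.
Wei: not fully free for 08:30-10:00. Ulla: not fully free for 08:30-10:00. Xiulan: free for 08:30-10:00. Leo: not fully free for 08:30-10:00. Zane: free for 08:30-10:00. Priya: free for 08:30-10:00.

Leo, Ulla, Wei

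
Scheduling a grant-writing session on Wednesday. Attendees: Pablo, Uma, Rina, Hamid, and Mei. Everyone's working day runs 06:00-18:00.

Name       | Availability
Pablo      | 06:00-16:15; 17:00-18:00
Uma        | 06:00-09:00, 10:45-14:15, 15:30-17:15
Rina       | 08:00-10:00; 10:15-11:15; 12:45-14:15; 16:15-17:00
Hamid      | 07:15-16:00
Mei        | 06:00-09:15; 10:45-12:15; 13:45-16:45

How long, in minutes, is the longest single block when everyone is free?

Pablo ∩ Uma: 06:00-09:00, 10:45-14:15, 15:30-16:15, 17:00-17:15.
Pablo ∩ Uma ∩ Rina: 08:00-09:00, 10:45-11:15, 12:45-14:15.
Pablo ∩ Uma ∩ Rina ∩ Hamid: 08:00-09:00, 10:45-11:15, 12:45-14:15.
Pablo ∩ Uma ∩ Rina ∩ Hamid ∩ Mei: 08:00-09:00, 10:45-11:15, 13:45-14:15.
Those are the intersection windows.
The longest is 08:00-09:00 at 60 minutes.

60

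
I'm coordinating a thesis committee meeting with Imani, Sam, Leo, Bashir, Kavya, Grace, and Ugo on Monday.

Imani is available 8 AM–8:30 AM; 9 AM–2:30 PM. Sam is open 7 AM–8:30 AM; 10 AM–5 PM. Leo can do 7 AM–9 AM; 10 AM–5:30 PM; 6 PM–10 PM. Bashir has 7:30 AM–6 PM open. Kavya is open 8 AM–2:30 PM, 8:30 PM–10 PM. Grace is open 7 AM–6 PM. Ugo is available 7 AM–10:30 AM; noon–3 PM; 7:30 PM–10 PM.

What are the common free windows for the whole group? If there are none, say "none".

08:00-08:30, 10:00-10:30, 12:00-14:30

Imani ∩ Sam: 08:00-08:30, 10:00-14:30.
Imani ∩ Sam ∩ Leo: 08:00-08:30, 10:00-14:30.
Imani ∩ Sam ∩ Leo ∩ Bashir: 08:00-08:30, 10:00-14:30.
Imani ∩ Sam ∩ Leo ∩ Bashir ∩ Kavya: 08:00-08:30, 10:00-14:30.
Imani ∩ Sam ∩ Leo ∩ Bashir ∩ Kavya ∩ Grace: 08:00-08:30, 10:00-14:30.
Imani ∩ Sam ∩ Leo ∩ Bashir ∩ Kavya ∩ Grace ∩ Ugo: 08:00-08:30, 10:00-10:30, 12:00-14:30.
Those are the intersection windows.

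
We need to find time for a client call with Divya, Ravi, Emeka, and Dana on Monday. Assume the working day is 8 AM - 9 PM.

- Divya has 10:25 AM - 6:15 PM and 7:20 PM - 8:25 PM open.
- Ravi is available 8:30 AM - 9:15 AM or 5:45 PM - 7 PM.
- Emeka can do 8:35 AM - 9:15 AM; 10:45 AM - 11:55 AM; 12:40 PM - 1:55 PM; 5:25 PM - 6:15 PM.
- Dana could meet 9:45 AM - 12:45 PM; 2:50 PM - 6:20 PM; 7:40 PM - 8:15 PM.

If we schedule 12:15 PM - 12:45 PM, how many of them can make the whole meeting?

Divya and Dana can make the full 12:15-12:45 slot — that's 2.

2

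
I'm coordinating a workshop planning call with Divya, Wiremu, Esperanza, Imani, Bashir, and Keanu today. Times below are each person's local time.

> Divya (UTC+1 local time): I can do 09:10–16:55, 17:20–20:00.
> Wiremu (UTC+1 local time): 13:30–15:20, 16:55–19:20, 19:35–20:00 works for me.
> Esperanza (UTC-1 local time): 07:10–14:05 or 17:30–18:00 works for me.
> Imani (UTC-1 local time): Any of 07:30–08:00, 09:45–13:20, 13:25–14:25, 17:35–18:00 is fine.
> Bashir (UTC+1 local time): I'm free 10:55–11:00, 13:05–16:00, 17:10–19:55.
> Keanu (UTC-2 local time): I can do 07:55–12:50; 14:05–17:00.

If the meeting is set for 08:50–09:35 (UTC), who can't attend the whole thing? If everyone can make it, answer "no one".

Divya in UTC: 08:10-15:55, 16:20-19:00 (subtract 1h to convert from UTC+1).
Wiremu in UTC: 12:30-14:20, 15:55-18:20, 18:35-19:00 (subtract 1h to convert from UTC+1).
Esperanza in UTC: 08:10-15:05, 18:30-19:00 (add 1h to convert from UTC-1).
Imani in UTC: 08:30-09:00, 10:45-14:20, 14:25-15:25, 18:35-19:00 (add 1h to convert from UTC-1).
Bashir in UTC: 09:55-10:00, 12:05-15:00, 16:10-18:55 (subtract 1h to convert from UTC+1).
Keanu in UTC: 09:55-14:50, 16:05-19:00 (add 2h to convert from UTC-2).
Divya: free for 08:50-09:35. Wiremu: not fully free for 08:50-09:35. Esperanza: free for 08:50-09:35. Imani: not fully free for 08:50-09:35. Bashir: not fully free for 08:50-09:35. Keanu: not fully free for 08:50-09:35.

Bashir, Imani, Keanu, Wiremu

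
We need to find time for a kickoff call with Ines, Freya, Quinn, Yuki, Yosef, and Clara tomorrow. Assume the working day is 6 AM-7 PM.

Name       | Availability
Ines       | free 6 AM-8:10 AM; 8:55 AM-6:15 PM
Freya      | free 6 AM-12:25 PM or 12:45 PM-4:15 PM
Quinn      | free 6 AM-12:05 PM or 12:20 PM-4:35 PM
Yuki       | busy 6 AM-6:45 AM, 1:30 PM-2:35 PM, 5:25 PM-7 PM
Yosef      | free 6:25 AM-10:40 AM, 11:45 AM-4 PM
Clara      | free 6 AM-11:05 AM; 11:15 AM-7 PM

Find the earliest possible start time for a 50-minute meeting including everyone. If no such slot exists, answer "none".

Ines free: 06:00-08:10, 08:55-18:15.
Freya free: 06:00-12:25, 12:45-16:15.
Quinn free: 06:00-12:05, 12:20-16:35.
Yuki free: 06:45-13:30, 14:35-17:25 (invert busy blocks within the working day).
Yosef free: 06:25-10:40, 11:45-16:00.
Clara free: 06:00-11:05, 11:15-19:00.
Ines ∩ Freya: 06:00-08:10, 08:55-12:25, 12:45-16:15.
Ines ∩ Freya ∩ Quinn: 06:00-08:10, 08:55-12:05, 12:20-12:25, 12:45-16:15.
Ines ∩ Freya ∩ Quinn ∩ Yuki: 06:45-08:10, 08:55-12:05, 12:20-12:25, 12:45-13:30, 14:35-16:15.
Ines ∩ Freya ∩ Quinn ∩ Yuki ∩ Yosef: 06:45-08:10, 08:55-10:40, 11:45-12:05, 12:20-12:25, 12:45-13:30, 14:35-16:00.
Ines ∩ Freya ∩ Quinn ∩ Yuki ∩ Yosef ∩ Clara: 06:45-08:10, 08:55-10:40, 11:45-12:05, 12:20-12:25, 12:45-13:30, 14:35-16:00.
Those are the intersection windows.
The first common window of at least 50 minutes is 06:45-08:10, so the earliest start is 06:45.

06:45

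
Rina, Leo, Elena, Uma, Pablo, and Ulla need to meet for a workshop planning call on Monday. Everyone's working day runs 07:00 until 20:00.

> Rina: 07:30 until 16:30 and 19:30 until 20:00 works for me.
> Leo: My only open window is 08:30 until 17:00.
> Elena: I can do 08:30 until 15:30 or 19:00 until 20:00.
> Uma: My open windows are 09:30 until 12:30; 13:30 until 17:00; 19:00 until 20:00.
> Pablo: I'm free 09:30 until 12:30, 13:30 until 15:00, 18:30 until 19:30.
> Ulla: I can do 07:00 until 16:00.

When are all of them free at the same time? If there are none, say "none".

09:30-12:30, 13:30-15:00

Rina ∩ Leo: 08:30-16:30.
Rina ∩ Leo ∩ Elena: 08:30-15:30.
Rina ∩ Leo ∩ Elena ∩ Uma: 09:30-12:30, 13:30-15:30.
Rina ∩ Leo ∩ Elena ∩ Uma ∩ Pablo: 09:30-12:30, 13:30-15:00.
Rina ∩ Leo ∩ Elena ∩ Uma ∩ Pablo ∩ Ulla: 09:30-12:30, 13:30-15:00.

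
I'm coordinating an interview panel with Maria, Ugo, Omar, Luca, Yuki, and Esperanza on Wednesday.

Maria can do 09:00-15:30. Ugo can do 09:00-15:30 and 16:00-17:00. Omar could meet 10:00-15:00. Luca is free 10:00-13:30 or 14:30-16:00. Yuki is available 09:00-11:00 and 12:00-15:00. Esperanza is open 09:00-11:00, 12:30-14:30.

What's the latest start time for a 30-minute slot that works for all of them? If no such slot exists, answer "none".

13:00

Maria ∩ Ugo: 09:00-15:30.
Maria ∩ Ugo ∩ Omar: 10:00-15:00.
Maria ∩ Ugo ∩ Omar ∩ Luca: 10:00-13:30, 14:30-15:00.
Maria ∩ Ugo ∩ Omar ∩ Luca ∩ Yuki: 10:00-11:00, 12:00-13:30, 14:30-15:00.
Maria ∩ Ugo ∩ Omar ∩ Luca ∩ Yuki ∩ Esperanza: 10:00-11:00, 12:30-13:30.
The last common window of at least 30 minutes is 12:30-13:30; a 30-minute meeting can start as late as 13:00 and still end by 13:30.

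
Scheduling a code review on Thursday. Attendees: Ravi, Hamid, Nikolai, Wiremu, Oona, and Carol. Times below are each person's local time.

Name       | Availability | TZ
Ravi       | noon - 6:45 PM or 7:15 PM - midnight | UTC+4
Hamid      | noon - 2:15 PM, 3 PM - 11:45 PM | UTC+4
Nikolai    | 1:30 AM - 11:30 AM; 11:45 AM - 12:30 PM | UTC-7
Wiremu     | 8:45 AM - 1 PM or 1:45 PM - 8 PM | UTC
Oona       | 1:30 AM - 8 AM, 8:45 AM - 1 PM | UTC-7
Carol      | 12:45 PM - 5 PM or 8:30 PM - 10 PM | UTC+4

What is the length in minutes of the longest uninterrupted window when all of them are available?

Ravi in UTC: 08:00-14:45, 15:15-20:00 (subtract 4h to convert from UTC+4).
Hamid in UTC: 08:00-10:15, 11:00-19:45 (subtract 4h to convert from UTC+4).
Nikolai in UTC: 08:30-18:30, 18:45-19:30 (add 7h to convert from UTC-7).
Wiremu in UTC: 08:45-13:00, 13:45-20:00.
Oona in UTC: 08:30-15:00, 15:45-20:00 (add 7h to convert from UTC-7).
Carol in UTC: 08:45-13:00, 16:30-18:00 (subtract 4h to convert from UTC+4).
Ravi ∩ Hamid: 08:00-10:15, 11:00-14:45, 15:15-19:45.
Ravi ∩ Hamid ∩ Nikolai: 08:30-10:15, 11:00-14:45, 15:15-18:30, 18:45-19:30.
Ravi ∩ Hamid ∩ Nikolai ∩ Wiremu: 08:45-10:15, 11:00-13:00, 13:45-14:45, 15:15-18:30, 18:45-19:30.
Ravi ∩ Hamid ∩ Nikolai ∩ Wiremu ∩ Oona: 08:45-10:15, 11:00-13:00, 13:45-14:45, 15:45-18:30, 18:45-19:30.
Ravi ∩ Hamid ∩ Nikolai ∩ Wiremu ∩ Oona ∩ Carol: 08:45-10:15, 11:00-13:00, 16:30-18:00.
So the common availability across everyone is 08:45-10:15, 11:00-13:00, 16:30-18:00.
The longest is 11:00-13:00 at 120 minutes.

120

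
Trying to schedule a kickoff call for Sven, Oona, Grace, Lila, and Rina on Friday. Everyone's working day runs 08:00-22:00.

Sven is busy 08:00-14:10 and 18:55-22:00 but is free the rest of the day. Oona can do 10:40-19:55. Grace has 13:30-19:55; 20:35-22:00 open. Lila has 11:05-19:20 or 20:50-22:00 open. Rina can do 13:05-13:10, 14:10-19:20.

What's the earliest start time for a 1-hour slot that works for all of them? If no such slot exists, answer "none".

14:10

Sven free: 14:10-18:55 (invert busy blocks within the working day).
Oona free: 10:40-19:55.
Grace free: 13:30-19:55, 20:35-22:00.
Lila free: 11:05-19:20, 20:50-22:00.
Rina free: 13:05-13:10, 14:10-19:20.
Sven ∩ Oona: 14:10-18:55.
Sven ∩ Oona ∩ Grace: 14:10-18:55.
Sven ∩ Oona ∩ Grace ∩ Lila: 14:10-18:55.
Sven ∩ Oona ∩ Grace ∩ Lila ∩ Rina: 14:10-18:55.
So the common availability across everyone is 14:10-18:55.
The first common window of at least 60 minutes is 14:10-18:55, so the earliest start is 14:10.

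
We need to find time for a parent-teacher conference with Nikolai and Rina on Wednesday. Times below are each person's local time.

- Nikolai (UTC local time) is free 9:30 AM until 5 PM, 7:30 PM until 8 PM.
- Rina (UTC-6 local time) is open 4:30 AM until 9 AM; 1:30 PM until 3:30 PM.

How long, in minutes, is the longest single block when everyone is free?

Nikolai in UTC: 09:30-17:00, 19:30-20:00.
Rina in UTC: 10:30-15:00, 19:30-21:30 (add 6h to convert from UTC-6).
Nikolai ∩ Rina: 10:30-15:00, 19:30-20:00.
The longest is 10:30-15:00 at 270 minutes.

270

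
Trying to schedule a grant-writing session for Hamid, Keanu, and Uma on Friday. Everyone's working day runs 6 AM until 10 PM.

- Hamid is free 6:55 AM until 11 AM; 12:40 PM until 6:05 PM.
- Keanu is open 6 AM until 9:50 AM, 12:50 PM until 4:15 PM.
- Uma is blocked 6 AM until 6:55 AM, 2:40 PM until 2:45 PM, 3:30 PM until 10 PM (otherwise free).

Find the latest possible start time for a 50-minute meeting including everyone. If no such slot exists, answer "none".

13:50

Hamid free: 06:55-11:00, 12:40-18:05.
Keanu free: 06:00-09:50, 12:50-16:15.
Uma free: 06:55-14:40, 14:45-15:30 (invert busy blocks within the working day).
Hamid ∩ Keanu: 06:55-09:50, 12:50-16:15.
Hamid ∩ Keanu ∩ Uma: 06:55-09:50, 12:50-14:40, 14:45-15:30.
Those are the intersection windows.
The last common window of at least 50 minutes is 12:50-14:40; a 50-minute meeting can start as late as 13:50 and still end by 14:40.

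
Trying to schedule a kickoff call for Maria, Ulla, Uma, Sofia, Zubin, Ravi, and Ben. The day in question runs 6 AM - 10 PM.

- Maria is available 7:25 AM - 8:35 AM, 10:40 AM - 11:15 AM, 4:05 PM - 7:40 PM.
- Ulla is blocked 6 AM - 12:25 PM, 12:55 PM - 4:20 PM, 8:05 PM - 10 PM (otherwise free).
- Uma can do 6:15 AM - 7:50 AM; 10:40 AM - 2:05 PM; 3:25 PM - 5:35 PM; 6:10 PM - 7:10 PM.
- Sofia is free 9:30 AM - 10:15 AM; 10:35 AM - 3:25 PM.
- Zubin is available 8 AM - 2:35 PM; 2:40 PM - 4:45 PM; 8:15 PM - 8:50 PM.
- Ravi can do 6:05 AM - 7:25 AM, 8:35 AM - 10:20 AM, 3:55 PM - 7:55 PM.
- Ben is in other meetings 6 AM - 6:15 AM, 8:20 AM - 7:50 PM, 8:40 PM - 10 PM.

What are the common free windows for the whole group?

none

Maria free: 07:25-08:35, 10:40-11:15, 16:05-19:40.
Ulla free: 12:25-12:55, 16:20-20:05 (invert busy blocks within the working day).
Uma free: 06:15-07:50, 10:40-14:05, 15:25-17:35, 18:10-19:10.
Sofia free: 09:30-10:15, 10:35-15:25.
Zubin free: 08:00-14:35, 14:40-16:45, 20:15-20:50.
Ravi free: 06:05-07:25, 08:35-10:20, 15:55-19:55.
Ben free: 06:15-08:20, 19:50-20:40 (invert busy blocks within the working day).
Maria ∩ Ulla: 16:20-19:40.
Maria ∩ Ulla ∩ Uma: 16:20-17:35, 18:10-19:10.
Maria ∩ Ulla ∩ Uma ∩ Sofia: ∅.
Maria ∩ Ulla ∩ Uma ∩ Sofia ∩ Zubin: ∅.
Maria ∩ Ulla ∩ Uma ∩ Sofia ∩ Zubin ∩ Ravi: ∅.
Maria ∩ Ulla ∩ Uma ∩ Sofia ∩ Zubin ∩ Ravi ∩ Ben: ∅.
There is no time when everyone is free.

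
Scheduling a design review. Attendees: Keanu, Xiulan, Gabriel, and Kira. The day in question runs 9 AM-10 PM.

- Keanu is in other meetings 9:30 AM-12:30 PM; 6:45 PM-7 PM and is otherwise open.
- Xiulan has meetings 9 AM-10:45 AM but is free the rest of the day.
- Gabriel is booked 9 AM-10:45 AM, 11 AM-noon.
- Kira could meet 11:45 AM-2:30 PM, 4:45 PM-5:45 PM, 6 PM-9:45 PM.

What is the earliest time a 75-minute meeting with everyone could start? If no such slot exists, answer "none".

Keanu free: 09:00-09:30, 12:30-18:45, 19:00-22:00 (invert busy blocks within the working day).
Xiulan free: 10:45-22:00 (invert busy blocks within the working day).
Gabriel free: 10:45-11:00, 12:00-22:00 (invert busy blocks within the working day).
Kira free: 11:45-14:30, 16:45-17:45, 18:00-21:45.
Keanu ∩ Xiulan: 12:30-18:45, 19:00-22:00.
Keanu ∩ Xiulan ∩ Gabriel: 12:30-18:45, 19:00-22:00.
Keanu ∩ Xiulan ∩ Gabriel ∩ Kira: 12:30-14:30, 16:45-17:45, 18:00-18:45, 19:00-21:45.
The first common window of at least 75 minutes is 12:30-14:30, so the earliest start is 12:30.

12:30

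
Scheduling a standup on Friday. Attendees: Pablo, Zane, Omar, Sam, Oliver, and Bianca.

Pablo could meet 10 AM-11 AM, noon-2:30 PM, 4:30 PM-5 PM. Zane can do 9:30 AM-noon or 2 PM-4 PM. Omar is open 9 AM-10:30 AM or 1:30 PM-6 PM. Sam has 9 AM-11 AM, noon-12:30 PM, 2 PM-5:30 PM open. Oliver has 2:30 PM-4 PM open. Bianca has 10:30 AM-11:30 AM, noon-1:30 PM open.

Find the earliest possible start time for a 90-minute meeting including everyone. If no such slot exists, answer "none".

none

Pablo ∩ Zane: 10:00-11:00, 14:00-14:30.
Pablo ∩ Zane ∩ Omar: 10:00-10:30, 14:00-14:30.
Pablo ∩ Zane ∩ Omar ∩ Sam: 10:00-10:30, 14:00-14:30.
Pablo ∩ Zane ∩ Omar ∩ Sam ∩ Oliver: ∅.
Pablo ∩ Zane ∩ Omar ∩ Sam ∩ Oliver ∩ Bianca: ∅.
There is no time when everyone is free.
No common window is at least 90 minutes long.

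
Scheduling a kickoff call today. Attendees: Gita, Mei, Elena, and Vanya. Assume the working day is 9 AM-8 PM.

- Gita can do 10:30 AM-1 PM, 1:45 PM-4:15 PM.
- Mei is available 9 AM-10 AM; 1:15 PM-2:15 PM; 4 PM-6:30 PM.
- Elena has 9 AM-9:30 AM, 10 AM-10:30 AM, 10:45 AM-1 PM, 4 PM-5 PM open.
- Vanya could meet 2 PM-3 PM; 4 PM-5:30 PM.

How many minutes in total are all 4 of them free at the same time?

15

Gita ∩ Mei: 13:45-14:15, 16:00-16:15.
Gita ∩ Mei ∩ Elena: 16:00-16:15.
Gita ∩ Mei ∩ Elena ∩ Vanya: 16:00-16:15.
That's a single block of 15 minutes.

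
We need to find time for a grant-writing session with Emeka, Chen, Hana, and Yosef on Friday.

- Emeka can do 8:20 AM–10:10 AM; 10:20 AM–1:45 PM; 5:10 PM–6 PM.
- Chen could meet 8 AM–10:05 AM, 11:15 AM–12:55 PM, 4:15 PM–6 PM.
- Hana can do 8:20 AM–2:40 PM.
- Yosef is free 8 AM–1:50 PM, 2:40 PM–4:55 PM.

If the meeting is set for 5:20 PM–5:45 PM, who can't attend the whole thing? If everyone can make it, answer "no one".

Hana, Yosef

Emeka: free for 17:20-17:45. Chen: free for 17:20-17:45. Hana: not fully free for 17:20-17:45. Yosef: not fully free for 17:20-17:45.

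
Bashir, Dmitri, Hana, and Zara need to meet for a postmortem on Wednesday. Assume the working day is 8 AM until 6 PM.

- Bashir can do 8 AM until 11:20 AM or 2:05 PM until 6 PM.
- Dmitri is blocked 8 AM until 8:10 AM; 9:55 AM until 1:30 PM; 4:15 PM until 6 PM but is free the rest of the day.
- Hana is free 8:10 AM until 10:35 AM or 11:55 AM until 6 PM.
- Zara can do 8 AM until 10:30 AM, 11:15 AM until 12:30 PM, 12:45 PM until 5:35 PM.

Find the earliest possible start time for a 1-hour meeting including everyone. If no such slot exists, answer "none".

Bashir free: 08:00-11:20, 14:05-18:00.
Dmitri free: 08:10-09:55, 13:30-16:15 (invert busy blocks within the working day).
Hana free: 08:10-10:35, 11:55-18:00.
Zara free: 08:00-10:30, 11:15-12:30, 12:45-17:35.
Bashir ∩ Dmitri: 08:10-09:55, 14:05-16:15.
Bashir ∩ Dmitri ∩ Hana: 08:10-09:55, 14:05-16:15.
Bashir ∩ Dmitri ∩ Hana ∩ Zara: 08:10-09:55, 14:05-16:15.
The first common window of at least 60 minutes is 08:10-09:55, so the earliest start is 08:10.

08:10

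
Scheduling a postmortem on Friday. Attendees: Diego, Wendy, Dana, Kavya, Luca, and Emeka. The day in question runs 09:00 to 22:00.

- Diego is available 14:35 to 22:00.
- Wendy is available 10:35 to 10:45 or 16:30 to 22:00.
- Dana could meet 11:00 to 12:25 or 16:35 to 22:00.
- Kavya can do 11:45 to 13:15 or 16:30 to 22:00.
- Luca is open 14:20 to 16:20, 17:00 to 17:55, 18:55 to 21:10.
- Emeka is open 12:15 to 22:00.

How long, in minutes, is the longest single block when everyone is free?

Diego ∩ Wendy: 16:30-22:00.
Diego ∩ Wendy ∩ Dana: 16:35-22:00.
Diego ∩ Wendy ∩ Dana ∩ Kavya: 16:35-22:00.
Diego ∩ Wendy ∩ Dana ∩ Kavya ∩ Luca: 17:00-17:55, 18:55-21:10.
Diego ∩ Wendy ∩ Dana ∩ Kavya ∩ Luca ∩ Emeka: 17:00-17:55, 18:55-21:10.
The longest is 18:55-21:10 at 135 minutes.

135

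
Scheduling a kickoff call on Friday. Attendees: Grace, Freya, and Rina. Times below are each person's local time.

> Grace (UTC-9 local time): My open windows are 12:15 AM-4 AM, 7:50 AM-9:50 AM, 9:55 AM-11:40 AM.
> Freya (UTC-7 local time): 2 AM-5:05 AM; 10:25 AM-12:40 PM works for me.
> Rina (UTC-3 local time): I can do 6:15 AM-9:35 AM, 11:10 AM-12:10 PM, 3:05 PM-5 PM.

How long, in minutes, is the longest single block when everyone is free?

170

Grace in UTC: 09:15-13:00, 16:50-18:50, 18:55-20:40 (add 9h to convert from UTC-9).
Freya in UTC: 09:00-12:05, 17:25-19:40 (add 7h to convert from UTC-7).
Rina in UTC: 09:15-12:35, 14:10-15:10, 18:05-20:00 (add 3h to convert from UTC-3).
Grace ∩ Freya: 09:15-12:05, 17:25-18:50, 18:55-19:40.
Grace ∩ Freya ∩ Rina: 09:15-12:05, 18:05-18:50, 18:55-19:40.
The longest is 09:15-12:05 at 170 minutes.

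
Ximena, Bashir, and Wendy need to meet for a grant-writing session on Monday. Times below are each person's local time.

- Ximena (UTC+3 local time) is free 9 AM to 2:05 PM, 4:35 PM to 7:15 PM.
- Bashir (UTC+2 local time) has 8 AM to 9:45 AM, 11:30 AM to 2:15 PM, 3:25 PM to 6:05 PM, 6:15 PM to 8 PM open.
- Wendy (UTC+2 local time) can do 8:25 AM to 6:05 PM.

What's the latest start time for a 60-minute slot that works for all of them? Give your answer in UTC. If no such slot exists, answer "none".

Ximena in UTC: 06:00-11:05, 13:35-16:15 (subtract 3h to convert from UTC+3).
Bashir in UTC: 06:00-07:45, 09:30-12:15, 13:25-16:05, 16:15-18:00 (subtract 2h to convert from UTC+2).
Wendy in UTC: 06:25-16:05 (subtract 2h to convert from UTC+2).
Ximena ∩ Bashir: 06:00-07:45, 09:30-11:05, 13:35-16:05.
Ximena ∩ Bashir ∩ Wendy: 06:25-07:45, 09:30-11:05, 13:35-16:05.
So the common availability across everyone is 06:25-07:45, 09:30-11:05, 13:35-16:05.
The last common window of at least 60 minutes is 13:35-16:05; a 60-minute meeting can start as late as 15:05 and still end by 16:05.

15:05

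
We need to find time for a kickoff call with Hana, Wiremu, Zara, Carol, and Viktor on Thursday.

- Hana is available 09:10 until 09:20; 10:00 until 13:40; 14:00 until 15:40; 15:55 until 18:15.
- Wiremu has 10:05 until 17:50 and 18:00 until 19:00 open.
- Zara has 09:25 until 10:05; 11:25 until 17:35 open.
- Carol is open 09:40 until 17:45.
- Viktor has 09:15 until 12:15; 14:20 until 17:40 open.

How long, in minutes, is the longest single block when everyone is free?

100

Hana ∩ Wiremu: 10:05-13:40, 14:00-15:40, 15:55-17:50, 18:00-18:15.
Hana ∩ Wiremu ∩ Zara: 11:25-13:40, 14:00-15:40, 15:55-17:35.
Hana ∩ Wiremu ∩ Zara ∩ Carol: 11:25-13:40, 14:00-15:40, 15:55-17:35.
Hana ∩ Wiremu ∩ Zara ∩ Carol ∩ Viktor: 11:25-12:15, 14:20-15:40, 15:55-17:35.
The longest is 15:55-17:35 at 100 minutes.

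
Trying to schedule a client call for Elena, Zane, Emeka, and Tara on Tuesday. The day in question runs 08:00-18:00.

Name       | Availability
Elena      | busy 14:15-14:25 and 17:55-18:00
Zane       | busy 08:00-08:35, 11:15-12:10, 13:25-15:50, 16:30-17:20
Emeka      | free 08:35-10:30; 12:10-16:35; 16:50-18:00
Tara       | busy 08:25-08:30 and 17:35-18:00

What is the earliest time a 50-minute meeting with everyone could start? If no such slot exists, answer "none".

Elena free: 08:00-14:15, 14:25-17:55 (invert busy blocks within the working day).
Zane free: 08:35-11:15, 12:10-13:25, 15:50-16:30, 17:20-18:00 (invert busy blocks within the working day).
Emeka free: 08:35-10:30, 12:10-16:35, 16:50-18:00.
Tara free: 08:00-08:25, 08:30-17:35 (invert busy blocks within the working day).
Elena ∩ Zane: 08:35-11:15, 12:10-13:25, 15:50-16:30, 17:20-17:55.
Elena ∩ Zane ∩ Emeka: 08:35-10:30, 12:10-13:25, 15:50-16:30, 17:20-17:55.
Elena ∩ Zane ∩ Emeka ∩ Tara: 08:35-10:30, 12:10-13:25, 15:50-16:30, 17:20-17:35.
So the common availability across everyone is 08:35-10:30, 12:10-13:25, 15:50-16:30, 17:20-17:35.
The first common window of at least 50 minutes is 08:35-10:30, so the earliest start is 08:35.

08:35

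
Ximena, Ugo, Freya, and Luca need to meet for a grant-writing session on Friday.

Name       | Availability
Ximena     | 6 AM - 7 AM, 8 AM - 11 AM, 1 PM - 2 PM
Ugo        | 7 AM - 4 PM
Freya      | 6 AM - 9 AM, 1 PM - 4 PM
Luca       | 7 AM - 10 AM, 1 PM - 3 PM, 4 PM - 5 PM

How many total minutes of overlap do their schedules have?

120

Ximena ∩ Ugo: 08:00-11:00, 13:00-14:00.
Ximena ∩ Ugo ∩ Freya: 08:00-09:00, 13:00-14:00.
Ximena ∩ Ugo ∩ Freya ∩ Luca: 08:00-09:00, 13:00-14:00.
Summing the common windows: 60 + 60 = 120 minutes.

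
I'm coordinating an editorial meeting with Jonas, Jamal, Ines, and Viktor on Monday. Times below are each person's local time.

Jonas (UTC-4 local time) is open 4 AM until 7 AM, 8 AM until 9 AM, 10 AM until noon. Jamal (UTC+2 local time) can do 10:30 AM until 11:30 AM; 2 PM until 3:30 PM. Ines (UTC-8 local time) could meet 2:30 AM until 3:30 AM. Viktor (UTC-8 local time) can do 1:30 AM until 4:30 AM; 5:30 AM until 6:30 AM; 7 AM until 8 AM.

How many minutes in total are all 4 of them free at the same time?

Jonas in UTC: 08:00-11:00, 12:00-13:00, 14:00-16:00 (add 4h to convert from UTC-4).
Jamal in UTC: 08:30-09:30, 12:00-13:30 (subtract 2h to convert from UTC+2).
Ines in UTC: 10:30-11:30 (add 8h to convert from UTC-8).
Viktor in UTC: 09:30-12:30, 13:30-14:30, 15:00-16:00 (add 8h to convert from UTC-8).
Jonas ∩ Jamal: 08:30-09:30, 12:00-13:00.
Jonas ∩ Jamal ∩ Ines: ∅.
Jonas ∩ Jamal ∩ Ines ∩ Viktor: ∅.
There is no time when everyone is free.
There is no common window, so the total is 0 minutes.

0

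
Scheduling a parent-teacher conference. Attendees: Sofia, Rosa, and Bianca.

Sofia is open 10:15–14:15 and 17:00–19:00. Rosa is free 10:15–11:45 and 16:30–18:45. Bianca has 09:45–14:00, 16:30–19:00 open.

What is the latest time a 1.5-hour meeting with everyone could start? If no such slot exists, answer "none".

Sofia ∩ Rosa: 10:15-11:45, 17:00-18:45.
Sofia ∩ Rosa ∩ Bianca: 10:15-11:45, 17:00-18:45.
So the common availability across everyone is 10:15-11:45, 17:00-18:45.
The last common window of at least 90 minutes is 17:00-18:45; a 90-minute meeting can start as late as 17:15 and still end by 18:45.

17:15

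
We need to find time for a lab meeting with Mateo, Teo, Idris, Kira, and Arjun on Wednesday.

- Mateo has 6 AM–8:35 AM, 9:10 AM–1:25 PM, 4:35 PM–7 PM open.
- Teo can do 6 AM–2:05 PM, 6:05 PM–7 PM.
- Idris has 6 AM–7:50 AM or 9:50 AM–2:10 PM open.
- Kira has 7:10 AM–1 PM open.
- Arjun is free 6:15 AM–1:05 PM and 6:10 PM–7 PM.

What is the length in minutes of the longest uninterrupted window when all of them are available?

Mateo ∩ Teo: 06:00-08:35, 09:10-13:25, 18:05-19:00.
Mateo ∩ Teo ∩ Idris: 06:00-07:50, 09:50-13:25.
Mateo ∩ Teo ∩ Idris ∩ Kira: 07:10-07:50, 09:50-13:00.
Mateo ∩ Teo ∩ Idris ∩ Kira ∩ Arjun: 07:10-07:50, 09:50-13:00.
The longest is 09:50-13:00 at 190 minutes.

190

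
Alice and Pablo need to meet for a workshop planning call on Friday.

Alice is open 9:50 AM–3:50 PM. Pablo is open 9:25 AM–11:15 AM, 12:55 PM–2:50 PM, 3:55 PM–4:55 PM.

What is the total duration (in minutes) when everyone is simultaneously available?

Alice ∩ Pablo: 09:50-11:15, 12:55-14:50.
Those are the intersection windows.
Summing the common windows: 85 + 115 = 200 minutes.

200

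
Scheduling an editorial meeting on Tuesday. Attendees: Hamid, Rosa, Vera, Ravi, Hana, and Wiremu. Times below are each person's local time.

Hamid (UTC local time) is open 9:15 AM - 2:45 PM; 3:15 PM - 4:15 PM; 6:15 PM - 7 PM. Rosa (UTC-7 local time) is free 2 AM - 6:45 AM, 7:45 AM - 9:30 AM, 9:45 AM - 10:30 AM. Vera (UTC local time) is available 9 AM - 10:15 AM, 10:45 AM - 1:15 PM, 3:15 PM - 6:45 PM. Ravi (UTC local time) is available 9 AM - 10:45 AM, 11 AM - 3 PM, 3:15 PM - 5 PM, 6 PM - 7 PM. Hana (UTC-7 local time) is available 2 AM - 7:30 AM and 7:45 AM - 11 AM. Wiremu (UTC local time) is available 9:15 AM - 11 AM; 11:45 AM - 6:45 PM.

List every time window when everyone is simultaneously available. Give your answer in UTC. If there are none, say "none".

09:15-10:15, 11:45-13:15, 15:15-16:15

Hamid in UTC: 09:15-14:45, 15:15-16:15, 18:15-19:00.
Rosa in UTC: 09:00-13:45, 14:45-16:30, 16:45-17:30 (add 7h to convert from UTC-7).
Vera in UTC: 09:00-10:15, 10:45-13:15, 15:15-18:45.
Ravi in UTC: 09:00-10:45, 11:00-15:00, 15:15-17:00, 18:00-19:00.
Hana in UTC: 09:00-14:30, 14:45-18:00 (add 7h to convert from UTC-7).
Wiremu in UTC: 09:15-11:00, 11:45-18:45.
Hamid ∩ Rosa: 09:15-13:45, 15:15-16:15.
Hamid ∩ Rosa ∩ Vera: 09:15-10:15, 10:45-13:15, 15:15-16:15.
Hamid ∩ Rosa ∩ Vera ∩ Ravi: 09:15-10:15, 11:00-13:15, 15:15-16:15.
Hamid ∩ Rosa ∩ Vera ∩ Ravi ∩ Hana: 09:15-10:15, 11:00-13:15, 15:15-16:15.
Hamid ∩ Rosa ∩ Vera ∩ Ravi ∩ Hana ∩ Wiremu: 09:15-10:15, 11:45-13:15, 15:15-16:15.
So the common availability across everyone is 09:15-10:15, 11:45-13:15, 15:15-16:15.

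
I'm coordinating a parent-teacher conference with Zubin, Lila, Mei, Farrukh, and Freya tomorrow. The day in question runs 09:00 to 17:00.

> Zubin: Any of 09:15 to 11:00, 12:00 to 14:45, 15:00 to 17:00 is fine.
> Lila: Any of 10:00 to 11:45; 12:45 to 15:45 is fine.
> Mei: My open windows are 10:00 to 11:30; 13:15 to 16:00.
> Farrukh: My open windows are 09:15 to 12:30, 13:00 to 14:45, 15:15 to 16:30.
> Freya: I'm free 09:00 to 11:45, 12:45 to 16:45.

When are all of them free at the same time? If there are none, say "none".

10:00-11:00, 13:15-14:45, 15:15-15:45

Zubin ∩ Lila: 10:00-11:00, 12:45-14:45, 15:00-15:45.
Zubin ∩ Lila ∩ Mei: 10:00-11:00, 13:15-14:45, 15:00-15:45.
Zubin ∩ Lila ∩ Mei ∩ Farrukh: 10:00-11:00, 13:15-14:45, 15:15-15:45.
Zubin ∩ Lila ∩ Mei ∩ Farrukh ∩ Freya: 10:00-11:00, 13:15-14:45, 15:15-15:45.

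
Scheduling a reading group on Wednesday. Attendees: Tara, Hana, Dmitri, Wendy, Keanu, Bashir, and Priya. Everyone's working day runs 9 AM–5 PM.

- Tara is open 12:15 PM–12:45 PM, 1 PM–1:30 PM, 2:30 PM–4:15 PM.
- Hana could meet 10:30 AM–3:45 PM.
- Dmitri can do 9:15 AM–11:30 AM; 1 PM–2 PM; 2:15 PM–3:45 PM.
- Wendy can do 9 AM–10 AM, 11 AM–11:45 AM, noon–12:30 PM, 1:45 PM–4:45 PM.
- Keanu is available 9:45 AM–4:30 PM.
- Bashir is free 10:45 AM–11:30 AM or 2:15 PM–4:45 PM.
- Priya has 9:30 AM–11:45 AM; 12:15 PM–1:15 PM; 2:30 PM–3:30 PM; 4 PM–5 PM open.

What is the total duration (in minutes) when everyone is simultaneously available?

Tara ∩ Hana: 12:15-12:45, 13:00-13:30, 14:30-15:45.
Tara ∩ Hana ∩ Dmitri: 13:00-13:30, 14:30-15:45.
Tara ∩ Hana ∩ Dmitri ∩ Wendy: 14:30-15:45.
Tara ∩ Hana ∩ Dmitri ∩ Wendy ∩ Keanu: 14:30-15:45.
Tara ∩ Hana ∩ Dmitri ∩ Wendy ∩ Keanu ∩ Bashir: 14:30-15:45.
Tara ∩ Hana ∩ Dmitri ∩ Wendy ∩ Keanu ∩ Bashir ∩ Priya: 14:30-15:30.
Those are the intersection windows.
That's a single block of 60 minutes.

60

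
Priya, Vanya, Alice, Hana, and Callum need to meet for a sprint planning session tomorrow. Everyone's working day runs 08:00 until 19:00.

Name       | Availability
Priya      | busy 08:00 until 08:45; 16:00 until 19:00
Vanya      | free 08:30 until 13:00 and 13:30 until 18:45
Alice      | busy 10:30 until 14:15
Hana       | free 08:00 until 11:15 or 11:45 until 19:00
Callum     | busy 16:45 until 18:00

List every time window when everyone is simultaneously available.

08:45-10:30, 14:15-16:00

Priya free: 08:45-16:00 (invert busy blocks within the working day).
Vanya free: 08:30-13:00, 13:30-18:45.
Alice free: 08:00-10:30, 14:15-19:00 (invert busy blocks within the working day).
Hana free: 08:00-11:15, 11:45-19:00.
Callum free: 08:00-16:45, 18:00-19:00 (invert busy blocks within the working day).
Priya ∩ Vanya: 08:45-13:00, 13:30-16:00.
Priya ∩ Vanya ∩ Alice: 08:45-10:30, 14:15-16:00.
Priya ∩ Vanya ∩ Alice ∩ Hana: 08:45-10:30, 14:15-16:00.
Priya ∩ Vanya ∩ Alice ∩ Hana ∩ Callum: 08:45-10:30, 14:15-16:00.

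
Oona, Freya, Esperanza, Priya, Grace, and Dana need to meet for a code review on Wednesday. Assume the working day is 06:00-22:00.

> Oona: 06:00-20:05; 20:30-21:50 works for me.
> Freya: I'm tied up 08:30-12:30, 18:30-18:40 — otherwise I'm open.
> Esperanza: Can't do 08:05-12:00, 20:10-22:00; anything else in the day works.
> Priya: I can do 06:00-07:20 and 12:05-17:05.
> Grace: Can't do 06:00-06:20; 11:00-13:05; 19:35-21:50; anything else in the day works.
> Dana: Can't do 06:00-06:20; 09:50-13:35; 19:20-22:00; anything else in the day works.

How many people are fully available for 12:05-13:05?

3

Oona free: 06:00-20:05, 20:30-21:50.
Freya free: 06:00-08:30, 12:30-18:30, 18:40-22:00 (invert busy blocks within the working day).
Esperanza free: 06:00-08:05, 12:00-20:10 (invert busy blocks within the working day).
Priya free: 06:00-07:20, 12:05-17:05.
Grace free: 06:20-11:00, 13:05-19:35, 21:50-22:00 (invert busy blocks within the working day).
Dana free: 06:20-09:50, 13:35-19:20 (invert busy blocks within the working day).
Oona, Esperanza, and Priya can make the full 12:05-13:05 slot — that's 3.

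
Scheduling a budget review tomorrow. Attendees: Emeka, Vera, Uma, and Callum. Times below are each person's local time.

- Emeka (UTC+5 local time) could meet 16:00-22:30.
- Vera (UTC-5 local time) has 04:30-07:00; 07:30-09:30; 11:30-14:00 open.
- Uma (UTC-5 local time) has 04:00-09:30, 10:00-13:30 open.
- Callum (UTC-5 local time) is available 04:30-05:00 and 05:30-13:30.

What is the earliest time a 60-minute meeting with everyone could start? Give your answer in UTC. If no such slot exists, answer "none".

11:00

Emeka in UTC: 11:00-17:30 (subtract 5h to convert from UTC+5).
Vera in UTC: 09:30-12:00, 12:30-14:30, 16:30-19:00 (add 5h to convert from UTC-5).
Uma in UTC: 09:00-14:30, 15:00-18:30 (add 5h to convert from UTC-5).
Callum in UTC: 09:30-10:00, 10:30-18:30 (add 5h to convert from UTC-5).
Emeka ∩ Vera: 11:00-12:00, 12:30-14:30, 16:30-17:30.
Emeka ∩ Vera ∩ Uma: 11:00-12:00, 12:30-14:30, 16:30-17:30.
Emeka ∩ Vera ∩ Uma ∩ Callum: 11:00-12:00, 12:30-14:30, 16:30-17:30.
Those are the intersection windows.
The first common window of at least 60 minutes is 11:00-12:00, so the earliest start is 11:00.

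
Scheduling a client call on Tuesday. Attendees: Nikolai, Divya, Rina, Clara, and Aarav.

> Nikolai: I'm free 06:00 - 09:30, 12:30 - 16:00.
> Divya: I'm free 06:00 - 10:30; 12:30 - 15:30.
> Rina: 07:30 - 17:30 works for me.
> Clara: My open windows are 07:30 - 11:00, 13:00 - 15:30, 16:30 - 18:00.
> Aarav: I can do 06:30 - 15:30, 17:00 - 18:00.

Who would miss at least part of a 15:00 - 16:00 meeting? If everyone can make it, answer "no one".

Aarav, Clara, Divya

Nikolai: free for 15:00-16:00. Divya: not fully free for 15:00-16:00. Rina: free for 15:00-16:00. Clara: not fully free for 15:00-16:00. Aarav: not fully free for 15:00-16:00.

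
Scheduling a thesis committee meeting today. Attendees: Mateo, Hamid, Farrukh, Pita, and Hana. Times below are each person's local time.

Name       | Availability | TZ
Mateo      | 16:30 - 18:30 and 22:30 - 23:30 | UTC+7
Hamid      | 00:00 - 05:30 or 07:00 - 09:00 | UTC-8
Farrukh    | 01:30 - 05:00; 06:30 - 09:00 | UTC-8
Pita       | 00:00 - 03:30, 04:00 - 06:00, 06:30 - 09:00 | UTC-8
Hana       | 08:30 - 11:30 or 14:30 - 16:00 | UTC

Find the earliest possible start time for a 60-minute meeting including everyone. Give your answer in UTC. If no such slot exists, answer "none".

09:30

Mateo in UTC: 09:30-11:30, 15:30-16:30 (subtract 7h to convert from UTC+7).
Hamid in UTC: 08:00-13:30, 15:00-17:00 (add 8h to convert from UTC-8).
Farrukh in UTC: 09:30-13:00, 14:30-17:00 (add 8h to convert from UTC-8).
Pita in UTC: 08:00-11:30, 12:00-14:00, 14:30-17:00 (add 8h to convert from UTC-8).
Hana in UTC: 08:30-11:30, 14:30-16:00.
Mateo ∩ Hamid: 09:30-11:30, 15:30-16:30.
Mateo ∩ Hamid ∩ Farrukh: 09:30-11:30, 15:30-16:30.
Mateo ∩ Hamid ∩ Farrukh ∩ Pita: 09:30-11:30, 15:30-16:30.
Mateo ∩ Hamid ∩ Farrukh ∩ Pita ∩ Hana: 09:30-11:30, 15:30-16:00.
The first common window of at least 60 minutes is 09:30-11:30, so the earliest start is 09:30.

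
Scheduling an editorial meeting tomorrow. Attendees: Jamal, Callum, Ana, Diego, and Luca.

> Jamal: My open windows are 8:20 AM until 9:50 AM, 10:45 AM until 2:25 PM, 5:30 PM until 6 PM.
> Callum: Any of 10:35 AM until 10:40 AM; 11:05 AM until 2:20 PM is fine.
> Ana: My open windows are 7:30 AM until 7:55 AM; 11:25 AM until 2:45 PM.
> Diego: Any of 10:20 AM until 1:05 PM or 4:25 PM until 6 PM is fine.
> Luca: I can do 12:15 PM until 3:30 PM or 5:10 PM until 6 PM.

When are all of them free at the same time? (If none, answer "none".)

12:15-13:05

Jamal ∩ Callum: 11:05-14:20.
Jamal ∩ Callum ∩ Ana: 11:25-14:20.
Jamal ∩ Callum ∩ Ana ∩ Diego: 11:25-13:05.
Jamal ∩ Callum ∩ Ana ∩ Diego ∩ Luca: 12:15-13:05.
So the common availability across everyone is 12:15-13:05.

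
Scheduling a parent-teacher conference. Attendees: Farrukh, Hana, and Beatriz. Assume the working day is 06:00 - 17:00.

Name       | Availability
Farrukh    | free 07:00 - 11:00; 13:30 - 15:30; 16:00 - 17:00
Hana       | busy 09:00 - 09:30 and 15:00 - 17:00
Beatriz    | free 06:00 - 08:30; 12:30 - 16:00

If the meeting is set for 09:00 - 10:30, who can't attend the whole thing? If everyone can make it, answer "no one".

Beatriz, Hana

Farrukh free: 07:00-11:00, 13:30-15:30, 16:00-17:00.
Hana free: 06:00-09:00, 09:30-15:00 (invert busy blocks within the working day).
Beatriz free: 06:00-08:30, 12:30-16:00.
Farrukh: free for 09:00-10:30. Hana: not fully free for 09:00-10:30. Beatriz: not fully free for 09:00-10:30.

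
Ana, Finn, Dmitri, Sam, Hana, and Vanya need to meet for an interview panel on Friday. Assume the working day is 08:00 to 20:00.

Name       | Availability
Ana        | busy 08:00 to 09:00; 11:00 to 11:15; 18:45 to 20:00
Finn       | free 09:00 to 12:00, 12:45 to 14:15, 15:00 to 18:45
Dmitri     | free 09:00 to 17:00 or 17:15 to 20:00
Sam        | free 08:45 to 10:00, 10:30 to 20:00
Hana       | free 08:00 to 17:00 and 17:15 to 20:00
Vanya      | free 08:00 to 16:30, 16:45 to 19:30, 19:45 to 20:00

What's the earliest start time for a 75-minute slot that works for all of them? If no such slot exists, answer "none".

12:45

Ana free: 09:00-11:00, 11:15-18:45 (invert busy blocks within the working day).
Finn free: 09:00-12:00, 12:45-14:15, 15:00-18:45.
Dmitri free: 09:00-17:00, 17:15-20:00.
Sam free: 08:45-10:00, 10:30-20:00.
Hana free: 08:00-17:00, 17:15-20:00.
Vanya free: 08:00-16:30, 16:45-19:30, 19:45-20:00.
Ana ∩ Finn: 09:00-11:00, 11:15-12:00, 12:45-14:15, 15:00-18:45.
Ana ∩ Finn ∩ Dmitri: 09:00-11:00, 11:15-12:00, 12:45-14:15, 15:00-17:00, 17:15-18:45.
Ana ∩ Finn ∩ Dmitri ∩ Sam: 09:00-10:00, 10:30-11:00, 11:15-12:00, 12:45-14:15, 15:00-17:00, 17:15-18:45.
Ana ∩ Finn ∩ Dmitri ∩ Sam ∩ Hana: 09:00-10:00, 10:30-11:00, 11:15-12:00, 12:45-14:15, 15:00-17:00, 17:15-18:45.
Ana ∩ Finn ∩ Dmitri ∩ Sam ∩ Hana ∩ Vanya: 09:00-10:00, 10:30-11:00, 11:15-12:00, 12:45-14:15, 15:00-16:30, 16:45-17:00, 17:15-18:45.
The first common window of at least 75 minutes is 12:45-14:15, so the earliest start is 12:45.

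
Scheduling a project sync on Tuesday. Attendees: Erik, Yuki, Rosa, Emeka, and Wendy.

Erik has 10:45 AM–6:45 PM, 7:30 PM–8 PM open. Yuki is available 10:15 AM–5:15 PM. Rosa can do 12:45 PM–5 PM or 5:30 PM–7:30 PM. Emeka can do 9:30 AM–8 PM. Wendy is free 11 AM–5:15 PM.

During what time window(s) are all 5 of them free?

Erik ∩ Yuki: 10:45-17:15.
Erik ∩ Yuki ∩ Rosa: 12:45-17:00.
Erik ∩ Yuki ∩ Rosa ∩ Emeka: 12:45-17:00.
Erik ∩ Yuki ∩ Rosa ∩ Emeka ∩ Wendy: 12:45-17:00.

12:45-17:00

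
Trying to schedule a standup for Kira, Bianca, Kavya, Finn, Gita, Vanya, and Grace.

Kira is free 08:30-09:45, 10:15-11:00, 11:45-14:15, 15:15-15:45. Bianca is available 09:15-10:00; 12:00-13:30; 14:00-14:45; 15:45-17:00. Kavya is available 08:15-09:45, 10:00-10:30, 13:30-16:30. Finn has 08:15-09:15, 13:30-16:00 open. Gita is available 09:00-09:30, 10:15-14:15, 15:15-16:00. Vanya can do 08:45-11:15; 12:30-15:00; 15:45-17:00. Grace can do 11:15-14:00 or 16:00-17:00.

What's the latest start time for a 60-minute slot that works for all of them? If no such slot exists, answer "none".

none

Kira ∩ Bianca: 09:15-09:45, 12:00-13:30, 14:00-14:15.
Kira ∩ Bianca ∩ Kavya: 09:15-09:45, 14:00-14:15.
Kira ∩ Bianca ∩ Kavya ∩ Finn: 14:00-14:15.
Kira ∩ Bianca ∩ Kavya ∩ Finn ∩ Gita: 14:00-14:15.
Kira ∩ Bianca ∩ Kavya ∩ Finn ∩ Gita ∩ Vanya: 14:00-14:15.
Kira ∩ Bianca ∩ Kavya ∩ Finn ∩ Gita ∩ Vanya ∩ Grace: ∅.
There is no time when everyone is free.
No common window is at least 60 minutes long.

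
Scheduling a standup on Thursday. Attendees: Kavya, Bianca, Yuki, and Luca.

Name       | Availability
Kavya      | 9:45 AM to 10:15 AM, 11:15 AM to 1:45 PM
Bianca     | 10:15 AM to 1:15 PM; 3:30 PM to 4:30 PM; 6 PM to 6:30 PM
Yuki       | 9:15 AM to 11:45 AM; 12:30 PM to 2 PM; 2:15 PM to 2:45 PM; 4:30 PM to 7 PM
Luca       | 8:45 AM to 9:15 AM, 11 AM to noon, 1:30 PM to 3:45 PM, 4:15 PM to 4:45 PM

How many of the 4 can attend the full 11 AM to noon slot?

2

Bianca and Luca can make the full 11:00-12:00 slot — that's 2.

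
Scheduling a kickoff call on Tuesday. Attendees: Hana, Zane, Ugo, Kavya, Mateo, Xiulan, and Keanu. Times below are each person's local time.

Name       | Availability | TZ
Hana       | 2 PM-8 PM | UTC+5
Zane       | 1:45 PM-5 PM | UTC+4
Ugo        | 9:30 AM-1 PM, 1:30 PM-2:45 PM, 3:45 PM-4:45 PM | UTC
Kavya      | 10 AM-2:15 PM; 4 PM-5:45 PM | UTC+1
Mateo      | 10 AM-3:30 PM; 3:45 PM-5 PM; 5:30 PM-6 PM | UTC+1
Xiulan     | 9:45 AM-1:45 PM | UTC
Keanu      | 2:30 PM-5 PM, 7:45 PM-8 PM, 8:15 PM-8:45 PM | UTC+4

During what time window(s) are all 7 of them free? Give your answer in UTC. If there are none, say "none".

Hana in UTC: 09:00-15:00 (subtract 5h to convert from UTC+5).
Zane in UTC: 09:45-13:00 (subtract 4h to convert from UTC+4).
Ugo in UTC: 09:30-13:00, 13:30-14:45, 15:45-16:45.
Kavya in UTC: 09:00-13:15, 15:00-16:45 (subtract 1h to convert from UTC+1).
Mateo in UTC: 09:00-14:30, 14:45-16:00, 16:30-17:00 (subtract 1h to convert from UTC+1).
Xiulan in UTC: 09:45-13:45.
Keanu in UTC: 10:30-13:00, 15:45-16:00, 16:15-16:45 (subtract 4h to convert from UTC+4).
Hana ∩ Zane: 09:45-13:00.
Hana ∩ Zane ∩ Ugo: 09:45-13:00.
Hana ∩ Zane ∩ Ugo ∩ Kavya: 09:45-13:00.
Hana ∩ Zane ∩ Ugo ∩ Kavya ∩ Mateo: 09:45-13:00.
Hana ∩ Zane ∩ Ugo ∩ Kavya ∩ Mateo ∩ Xiulan: 09:45-13:00.
Hana ∩ Zane ∩ Ugo ∩ Kavya ∩ Mateo ∩ Xiulan ∩ Keanu: 10:30-13:00.

10:30-13:00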